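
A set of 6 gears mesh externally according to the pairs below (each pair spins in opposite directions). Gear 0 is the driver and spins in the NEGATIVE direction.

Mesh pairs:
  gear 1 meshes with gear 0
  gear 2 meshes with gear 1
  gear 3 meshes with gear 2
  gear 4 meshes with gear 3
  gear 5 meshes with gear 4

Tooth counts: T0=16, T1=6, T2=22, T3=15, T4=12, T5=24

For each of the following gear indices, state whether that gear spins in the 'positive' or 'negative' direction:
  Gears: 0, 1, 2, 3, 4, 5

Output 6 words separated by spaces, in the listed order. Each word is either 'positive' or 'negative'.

Answer: negative positive negative positive negative positive

Derivation:
Gear 0 (driver): negative (depth 0)
  gear 1: meshes with gear 0 -> depth 1 -> positive (opposite of gear 0)
  gear 2: meshes with gear 1 -> depth 2 -> negative (opposite of gear 1)
  gear 3: meshes with gear 2 -> depth 3 -> positive (opposite of gear 2)
  gear 4: meshes with gear 3 -> depth 4 -> negative (opposite of gear 3)
  gear 5: meshes with gear 4 -> depth 5 -> positive (opposite of gear 4)
Queried indices 0, 1, 2, 3, 4, 5 -> negative, positive, negative, positive, negative, positive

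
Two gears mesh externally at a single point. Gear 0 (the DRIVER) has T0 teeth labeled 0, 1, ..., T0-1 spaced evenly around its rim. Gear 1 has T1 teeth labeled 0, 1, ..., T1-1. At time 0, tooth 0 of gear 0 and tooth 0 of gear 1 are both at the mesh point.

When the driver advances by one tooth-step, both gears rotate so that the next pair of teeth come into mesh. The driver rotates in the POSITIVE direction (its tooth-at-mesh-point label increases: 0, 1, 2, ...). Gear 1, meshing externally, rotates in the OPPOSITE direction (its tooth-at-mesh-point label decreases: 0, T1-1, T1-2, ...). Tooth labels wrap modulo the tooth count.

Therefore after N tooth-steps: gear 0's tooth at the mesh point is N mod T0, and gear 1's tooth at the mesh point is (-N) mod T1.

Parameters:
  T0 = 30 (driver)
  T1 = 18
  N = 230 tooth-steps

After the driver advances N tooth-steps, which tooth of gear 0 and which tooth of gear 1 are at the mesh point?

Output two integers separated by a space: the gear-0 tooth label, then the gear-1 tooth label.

Answer: 20 4

Derivation:
Gear 0 (driver, T0=30): tooth at mesh = N mod T0
  230 = 7 * 30 + 20, so 230 mod 30 = 20
  gear 0 tooth = 20
Gear 1 (driven, T1=18): tooth at mesh = (-N) mod T1
  230 = 12 * 18 + 14, so 230 mod 18 = 14
  (-230) mod 18 = (-14) mod 18 = 18 - 14 = 4
Mesh after 230 steps: gear-0 tooth 20 meets gear-1 tooth 4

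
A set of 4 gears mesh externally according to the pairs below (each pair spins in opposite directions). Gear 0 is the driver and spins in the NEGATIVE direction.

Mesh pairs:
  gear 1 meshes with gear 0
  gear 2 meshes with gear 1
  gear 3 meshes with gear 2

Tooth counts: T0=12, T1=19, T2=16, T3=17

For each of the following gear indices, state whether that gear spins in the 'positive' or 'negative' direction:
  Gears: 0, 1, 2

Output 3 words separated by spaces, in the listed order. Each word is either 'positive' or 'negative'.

Answer: negative positive negative

Derivation:
Gear 0 (driver): negative (depth 0)
  gear 1: meshes with gear 0 -> depth 1 -> positive (opposite of gear 0)
  gear 2: meshes with gear 1 -> depth 2 -> negative (opposite of gear 1)
  gear 3: meshes with gear 2 -> depth 3 -> positive (opposite of gear 2)
Queried indices 0, 1, 2 -> negative, positive, negative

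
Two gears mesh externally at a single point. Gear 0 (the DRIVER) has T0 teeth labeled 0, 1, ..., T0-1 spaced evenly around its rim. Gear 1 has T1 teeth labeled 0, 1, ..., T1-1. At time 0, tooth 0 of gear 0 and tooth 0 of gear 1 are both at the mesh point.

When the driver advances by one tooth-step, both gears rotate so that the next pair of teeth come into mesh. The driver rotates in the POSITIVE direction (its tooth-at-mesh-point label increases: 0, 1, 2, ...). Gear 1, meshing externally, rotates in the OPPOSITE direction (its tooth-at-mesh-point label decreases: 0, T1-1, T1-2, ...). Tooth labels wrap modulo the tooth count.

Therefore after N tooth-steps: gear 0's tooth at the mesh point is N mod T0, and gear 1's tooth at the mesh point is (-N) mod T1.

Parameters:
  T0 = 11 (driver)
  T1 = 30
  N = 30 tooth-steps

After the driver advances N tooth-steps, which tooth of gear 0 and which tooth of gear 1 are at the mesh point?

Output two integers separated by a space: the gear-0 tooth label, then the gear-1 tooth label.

Answer: 8 0

Derivation:
Gear 0 (driver, T0=11): tooth at mesh = N mod T0
  30 = 2 * 11 + 8, so 30 mod 11 = 8
  gear 0 tooth = 8
Gear 1 (driven, T1=30): tooth at mesh = (-N) mod T1
  30 = 1 * 30 + 0, so 30 mod 30 = 0
  (-30) mod 30 = 0
Mesh after 30 steps: gear-0 tooth 8 meets gear-1 tooth 0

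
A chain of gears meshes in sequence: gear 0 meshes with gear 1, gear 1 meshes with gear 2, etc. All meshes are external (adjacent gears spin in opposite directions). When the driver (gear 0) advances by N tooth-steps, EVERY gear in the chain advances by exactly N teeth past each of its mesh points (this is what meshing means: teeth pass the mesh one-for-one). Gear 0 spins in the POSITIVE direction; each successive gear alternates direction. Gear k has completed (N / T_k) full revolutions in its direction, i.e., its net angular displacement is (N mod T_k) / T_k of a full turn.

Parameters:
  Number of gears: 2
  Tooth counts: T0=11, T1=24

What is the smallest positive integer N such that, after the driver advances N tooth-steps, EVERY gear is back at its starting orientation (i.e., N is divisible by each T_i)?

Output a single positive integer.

Gear k returns to start when N is a multiple of T_k.
All gears at start simultaneously when N is a common multiple of [11, 24]; the smallest such N is lcm(11, 24).
Start: lcm = T0 = 11
Fold in T1=24: gcd(11, 24) = 1; lcm(11, 24) = 11 * 24 / 1 = 264 / 1 = 264
Full cycle length = 264

Answer: 264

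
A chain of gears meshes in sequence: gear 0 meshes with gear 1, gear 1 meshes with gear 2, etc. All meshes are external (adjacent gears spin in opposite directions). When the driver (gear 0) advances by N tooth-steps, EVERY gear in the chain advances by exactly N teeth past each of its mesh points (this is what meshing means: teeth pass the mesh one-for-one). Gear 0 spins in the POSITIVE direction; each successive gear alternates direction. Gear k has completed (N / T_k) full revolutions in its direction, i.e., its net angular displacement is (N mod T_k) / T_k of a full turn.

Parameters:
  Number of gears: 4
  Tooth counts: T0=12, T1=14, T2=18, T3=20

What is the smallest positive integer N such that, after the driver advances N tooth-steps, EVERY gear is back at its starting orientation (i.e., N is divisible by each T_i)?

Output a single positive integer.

Answer: 1260

Derivation:
Gear k returns to start when N is a multiple of T_k.
All gears at start simultaneously when N is a common multiple of [12, 14, 18, 20]; the smallest such N is lcm(12, 14, 18, 20).
Start: lcm = T0 = 12
Fold in T1=14: gcd(12, 14) = 2; lcm(12, 14) = 12 * 14 / 2 = 168 / 2 = 84
Fold in T2=18: gcd(84, 18) = 6; lcm(84, 18) = 84 * 18 / 6 = 1512 / 6 = 252
Fold in T3=20: gcd(252, 20) = 4; lcm(252, 20) = 252 * 20 / 4 = 5040 / 4 = 1260
Full cycle length = 1260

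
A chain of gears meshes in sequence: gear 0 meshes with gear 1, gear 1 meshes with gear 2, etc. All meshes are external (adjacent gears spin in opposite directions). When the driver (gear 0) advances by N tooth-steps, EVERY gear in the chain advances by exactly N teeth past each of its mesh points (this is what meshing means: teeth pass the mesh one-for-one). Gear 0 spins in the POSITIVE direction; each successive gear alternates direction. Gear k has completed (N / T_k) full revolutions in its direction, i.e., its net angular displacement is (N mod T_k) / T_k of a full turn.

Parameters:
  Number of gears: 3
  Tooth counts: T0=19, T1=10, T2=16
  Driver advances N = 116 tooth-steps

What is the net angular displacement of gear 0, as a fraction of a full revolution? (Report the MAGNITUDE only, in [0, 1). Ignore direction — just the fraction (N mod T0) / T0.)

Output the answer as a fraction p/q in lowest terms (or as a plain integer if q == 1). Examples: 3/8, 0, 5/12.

Chain of 3 gears, tooth counts: [19, 10, 16]
  gear 0: T0=19, direction=positive, advance = 116 mod 19 = 2 teeth = 2/19 turn
  gear 1: T1=10, direction=negative, advance = 116 mod 10 = 6 teeth = 6/10 turn
  gear 2: T2=16, direction=positive, advance = 116 mod 16 = 4 teeth = 4/16 turn
Gear 0: 116 mod 19 = 2
Fraction = 2 / 19 = 2/19 (gcd(2,19)=1) = 2/19

Answer: 2/19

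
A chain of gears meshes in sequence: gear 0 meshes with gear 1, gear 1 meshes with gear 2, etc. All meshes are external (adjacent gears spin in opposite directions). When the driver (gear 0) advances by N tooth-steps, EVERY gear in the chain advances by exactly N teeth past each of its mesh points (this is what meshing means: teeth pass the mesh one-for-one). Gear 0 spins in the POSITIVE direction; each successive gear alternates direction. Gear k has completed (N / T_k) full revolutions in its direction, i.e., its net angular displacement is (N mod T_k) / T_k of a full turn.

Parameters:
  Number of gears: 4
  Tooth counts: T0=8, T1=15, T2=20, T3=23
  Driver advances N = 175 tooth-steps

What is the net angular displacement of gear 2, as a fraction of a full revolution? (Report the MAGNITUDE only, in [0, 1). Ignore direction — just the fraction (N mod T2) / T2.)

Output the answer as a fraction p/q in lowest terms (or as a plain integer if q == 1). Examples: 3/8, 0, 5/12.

Chain of 4 gears, tooth counts: [8, 15, 20, 23]
  gear 0: T0=8, direction=positive, advance = 175 mod 8 = 7 teeth = 7/8 turn
  gear 1: T1=15, direction=negative, advance = 175 mod 15 = 10 teeth = 10/15 turn
  gear 2: T2=20, direction=positive, advance = 175 mod 20 = 15 teeth = 15/20 turn
  gear 3: T3=23, direction=negative, advance = 175 mod 23 = 14 teeth = 14/23 turn
Gear 2: 175 mod 20 = 15
Fraction = 15 / 20 = 3/4 (gcd(15,20)=5) = 3/4

Answer: 3/4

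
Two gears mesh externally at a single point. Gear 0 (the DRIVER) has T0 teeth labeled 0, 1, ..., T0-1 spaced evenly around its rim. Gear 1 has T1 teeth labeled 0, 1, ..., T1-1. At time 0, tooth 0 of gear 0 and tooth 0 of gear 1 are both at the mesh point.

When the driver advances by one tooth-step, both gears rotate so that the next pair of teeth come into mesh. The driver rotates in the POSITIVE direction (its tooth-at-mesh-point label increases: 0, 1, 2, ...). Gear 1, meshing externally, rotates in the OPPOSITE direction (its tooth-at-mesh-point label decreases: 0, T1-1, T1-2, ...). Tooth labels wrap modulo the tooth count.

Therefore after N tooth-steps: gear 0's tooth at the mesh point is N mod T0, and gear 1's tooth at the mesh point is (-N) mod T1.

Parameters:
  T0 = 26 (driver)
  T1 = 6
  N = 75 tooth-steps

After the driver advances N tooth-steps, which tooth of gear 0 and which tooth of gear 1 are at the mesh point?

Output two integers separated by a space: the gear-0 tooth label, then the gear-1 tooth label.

Answer: 23 3

Derivation:
Gear 0 (driver, T0=26): tooth at mesh = N mod T0
  75 = 2 * 26 + 23, so 75 mod 26 = 23
  gear 0 tooth = 23
Gear 1 (driven, T1=6): tooth at mesh = (-N) mod T1
  75 = 12 * 6 + 3, so 75 mod 6 = 3
  (-75) mod 6 = (-3) mod 6 = 6 - 3 = 3
Mesh after 75 steps: gear-0 tooth 23 meets gear-1 tooth 3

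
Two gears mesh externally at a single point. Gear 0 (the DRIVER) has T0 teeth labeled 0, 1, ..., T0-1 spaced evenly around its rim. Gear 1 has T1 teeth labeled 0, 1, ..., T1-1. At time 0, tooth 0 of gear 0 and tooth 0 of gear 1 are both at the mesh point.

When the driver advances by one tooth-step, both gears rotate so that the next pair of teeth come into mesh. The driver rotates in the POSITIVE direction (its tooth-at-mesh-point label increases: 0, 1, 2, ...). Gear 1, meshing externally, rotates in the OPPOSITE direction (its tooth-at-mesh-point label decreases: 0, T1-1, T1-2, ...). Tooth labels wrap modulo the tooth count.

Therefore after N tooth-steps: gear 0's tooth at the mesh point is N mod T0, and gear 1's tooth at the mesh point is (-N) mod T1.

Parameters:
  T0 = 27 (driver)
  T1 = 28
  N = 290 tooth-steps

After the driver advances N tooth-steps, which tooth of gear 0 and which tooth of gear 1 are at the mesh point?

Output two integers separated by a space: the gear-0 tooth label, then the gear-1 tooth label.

Answer: 20 18

Derivation:
Gear 0 (driver, T0=27): tooth at mesh = N mod T0
  290 = 10 * 27 + 20, so 290 mod 27 = 20
  gear 0 tooth = 20
Gear 1 (driven, T1=28): tooth at mesh = (-N) mod T1
  290 = 10 * 28 + 10, so 290 mod 28 = 10
  (-290) mod 28 = (-10) mod 28 = 28 - 10 = 18
Mesh after 290 steps: gear-0 tooth 20 meets gear-1 tooth 18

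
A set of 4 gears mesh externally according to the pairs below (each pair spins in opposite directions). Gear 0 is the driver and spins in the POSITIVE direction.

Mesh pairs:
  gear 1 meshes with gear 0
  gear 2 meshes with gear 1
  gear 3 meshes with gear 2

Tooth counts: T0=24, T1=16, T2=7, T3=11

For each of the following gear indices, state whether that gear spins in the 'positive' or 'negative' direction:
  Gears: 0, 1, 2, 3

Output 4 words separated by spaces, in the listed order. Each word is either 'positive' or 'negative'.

Gear 0 (driver): positive (depth 0)
  gear 1: meshes with gear 0 -> depth 1 -> negative (opposite of gear 0)
  gear 2: meshes with gear 1 -> depth 2 -> positive (opposite of gear 1)
  gear 3: meshes with gear 2 -> depth 3 -> negative (opposite of gear 2)
Queried indices 0, 1, 2, 3 -> positive, negative, positive, negative

Answer: positive negative positive negative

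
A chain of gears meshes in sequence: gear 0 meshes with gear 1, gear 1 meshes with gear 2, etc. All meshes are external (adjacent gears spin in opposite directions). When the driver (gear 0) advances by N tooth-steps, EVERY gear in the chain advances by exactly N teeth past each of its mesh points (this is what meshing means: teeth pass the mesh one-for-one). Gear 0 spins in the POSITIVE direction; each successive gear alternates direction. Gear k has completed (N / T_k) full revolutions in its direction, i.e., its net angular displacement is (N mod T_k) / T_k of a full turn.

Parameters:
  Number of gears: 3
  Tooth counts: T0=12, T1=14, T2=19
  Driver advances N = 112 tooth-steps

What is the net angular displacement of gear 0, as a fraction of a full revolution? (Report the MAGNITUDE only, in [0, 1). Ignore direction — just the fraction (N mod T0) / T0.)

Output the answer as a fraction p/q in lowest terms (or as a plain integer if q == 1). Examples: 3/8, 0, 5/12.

Chain of 3 gears, tooth counts: [12, 14, 19]
  gear 0: T0=12, direction=positive, advance = 112 mod 12 = 4 teeth = 4/12 turn
  gear 1: T1=14, direction=negative, advance = 112 mod 14 = 0 teeth = 0/14 turn
  gear 2: T2=19, direction=positive, advance = 112 mod 19 = 17 teeth = 17/19 turn
Gear 0: 112 mod 12 = 4
Fraction = 4 / 12 = 1/3 (gcd(4,12)=4) = 1/3

Answer: 1/3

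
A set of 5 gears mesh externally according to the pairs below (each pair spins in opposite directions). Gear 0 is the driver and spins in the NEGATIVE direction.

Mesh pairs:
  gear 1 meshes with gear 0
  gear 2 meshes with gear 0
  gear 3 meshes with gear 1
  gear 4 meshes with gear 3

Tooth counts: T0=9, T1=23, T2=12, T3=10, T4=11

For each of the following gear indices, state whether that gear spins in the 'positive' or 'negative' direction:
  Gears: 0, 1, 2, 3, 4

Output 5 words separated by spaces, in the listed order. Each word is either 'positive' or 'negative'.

Gear 0 (driver): negative (depth 0)
  gear 1: meshes with gear 0 -> depth 1 -> positive (opposite of gear 0)
  gear 2: meshes with gear 0 -> depth 1 -> positive (opposite of gear 0)
  gear 3: meshes with gear 1 -> depth 2 -> negative (opposite of gear 1)
  gear 4: meshes with gear 3 -> depth 3 -> positive (opposite of gear 3)
Queried indices 0, 1, 2, 3, 4 -> negative, positive, positive, negative, positive

Answer: negative positive positive negative positive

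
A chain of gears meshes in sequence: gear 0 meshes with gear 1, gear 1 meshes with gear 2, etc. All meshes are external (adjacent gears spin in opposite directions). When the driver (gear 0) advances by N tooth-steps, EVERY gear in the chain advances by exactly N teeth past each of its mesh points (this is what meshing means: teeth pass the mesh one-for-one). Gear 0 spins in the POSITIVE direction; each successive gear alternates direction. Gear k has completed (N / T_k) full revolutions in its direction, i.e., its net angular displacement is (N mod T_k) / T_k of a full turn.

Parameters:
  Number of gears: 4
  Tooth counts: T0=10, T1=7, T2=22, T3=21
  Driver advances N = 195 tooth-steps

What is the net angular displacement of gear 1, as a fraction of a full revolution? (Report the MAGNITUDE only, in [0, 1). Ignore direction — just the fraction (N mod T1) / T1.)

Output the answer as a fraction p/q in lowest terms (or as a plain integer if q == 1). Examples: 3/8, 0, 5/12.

Chain of 4 gears, tooth counts: [10, 7, 22, 21]
  gear 0: T0=10, direction=positive, advance = 195 mod 10 = 5 teeth = 5/10 turn
  gear 1: T1=7, direction=negative, advance = 195 mod 7 = 6 teeth = 6/7 turn
  gear 2: T2=22, direction=positive, advance = 195 mod 22 = 19 teeth = 19/22 turn
  gear 3: T3=21, direction=negative, advance = 195 mod 21 = 6 teeth = 6/21 turn
Gear 1: 195 mod 7 = 6
Fraction = 6 / 7 = 6/7 (gcd(6,7)=1) = 6/7

Answer: 6/7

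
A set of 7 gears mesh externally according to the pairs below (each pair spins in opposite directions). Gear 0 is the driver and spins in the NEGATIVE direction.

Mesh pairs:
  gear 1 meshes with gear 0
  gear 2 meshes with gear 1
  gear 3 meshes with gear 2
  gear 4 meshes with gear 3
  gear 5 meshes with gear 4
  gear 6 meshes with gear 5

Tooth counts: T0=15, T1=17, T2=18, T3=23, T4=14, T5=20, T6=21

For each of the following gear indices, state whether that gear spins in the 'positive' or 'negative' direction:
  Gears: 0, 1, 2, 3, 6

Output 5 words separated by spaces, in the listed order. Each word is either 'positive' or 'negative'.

Answer: negative positive negative positive negative

Derivation:
Gear 0 (driver): negative (depth 0)
  gear 1: meshes with gear 0 -> depth 1 -> positive (opposite of gear 0)
  gear 2: meshes with gear 1 -> depth 2 -> negative (opposite of gear 1)
  gear 3: meshes with gear 2 -> depth 3 -> positive (opposite of gear 2)
  gear 4: meshes with gear 3 -> depth 4 -> negative (opposite of gear 3)
  gear 5: meshes with gear 4 -> depth 5 -> positive (opposite of gear 4)
  gear 6: meshes with gear 5 -> depth 6 -> negative (opposite of gear 5)
Queried indices 0, 1, 2, 3, 6 -> negative, positive, negative, positive, negative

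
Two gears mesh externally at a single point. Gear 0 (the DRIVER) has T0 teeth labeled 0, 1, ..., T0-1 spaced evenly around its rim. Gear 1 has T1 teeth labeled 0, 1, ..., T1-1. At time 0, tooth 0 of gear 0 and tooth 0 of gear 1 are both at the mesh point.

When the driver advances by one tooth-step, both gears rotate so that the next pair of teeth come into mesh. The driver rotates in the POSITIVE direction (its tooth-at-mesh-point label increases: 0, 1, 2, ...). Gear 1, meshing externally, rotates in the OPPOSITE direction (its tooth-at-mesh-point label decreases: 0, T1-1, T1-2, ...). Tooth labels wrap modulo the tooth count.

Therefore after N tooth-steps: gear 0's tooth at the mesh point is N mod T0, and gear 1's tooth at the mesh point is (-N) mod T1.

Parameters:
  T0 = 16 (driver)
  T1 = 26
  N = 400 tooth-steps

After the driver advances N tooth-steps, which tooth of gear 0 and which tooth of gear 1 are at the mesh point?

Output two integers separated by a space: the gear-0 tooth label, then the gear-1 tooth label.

Gear 0 (driver, T0=16): tooth at mesh = N mod T0
  400 = 25 * 16 + 0, so 400 mod 16 = 0
  gear 0 tooth = 0
Gear 1 (driven, T1=26): tooth at mesh = (-N) mod T1
  400 = 15 * 26 + 10, so 400 mod 26 = 10
  (-400) mod 26 = (-10) mod 26 = 26 - 10 = 16
Mesh after 400 steps: gear-0 tooth 0 meets gear-1 tooth 16

Answer: 0 16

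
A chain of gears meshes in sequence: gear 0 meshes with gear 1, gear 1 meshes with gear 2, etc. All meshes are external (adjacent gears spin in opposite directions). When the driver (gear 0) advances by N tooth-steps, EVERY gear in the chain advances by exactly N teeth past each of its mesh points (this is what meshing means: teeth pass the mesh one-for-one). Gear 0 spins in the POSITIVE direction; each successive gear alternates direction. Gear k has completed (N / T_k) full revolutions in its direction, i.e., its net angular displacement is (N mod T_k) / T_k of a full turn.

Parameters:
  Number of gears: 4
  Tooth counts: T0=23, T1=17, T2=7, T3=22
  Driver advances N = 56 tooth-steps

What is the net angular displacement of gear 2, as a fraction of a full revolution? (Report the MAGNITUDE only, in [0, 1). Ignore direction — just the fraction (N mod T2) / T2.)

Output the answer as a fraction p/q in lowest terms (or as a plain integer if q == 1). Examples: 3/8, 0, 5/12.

Chain of 4 gears, tooth counts: [23, 17, 7, 22]
  gear 0: T0=23, direction=positive, advance = 56 mod 23 = 10 teeth = 10/23 turn
  gear 1: T1=17, direction=negative, advance = 56 mod 17 = 5 teeth = 5/17 turn
  gear 2: T2=7, direction=positive, advance = 56 mod 7 = 0 teeth = 0/7 turn
  gear 3: T3=22, direction=negative, advance = 56 mod 22 = 12 teeth = 12/22 turn
Gear 2: 56 mod 7 = 0
Fraction = 0 / 7 = 0/1 (gcd(0,7)=7) = 0

Answer: 0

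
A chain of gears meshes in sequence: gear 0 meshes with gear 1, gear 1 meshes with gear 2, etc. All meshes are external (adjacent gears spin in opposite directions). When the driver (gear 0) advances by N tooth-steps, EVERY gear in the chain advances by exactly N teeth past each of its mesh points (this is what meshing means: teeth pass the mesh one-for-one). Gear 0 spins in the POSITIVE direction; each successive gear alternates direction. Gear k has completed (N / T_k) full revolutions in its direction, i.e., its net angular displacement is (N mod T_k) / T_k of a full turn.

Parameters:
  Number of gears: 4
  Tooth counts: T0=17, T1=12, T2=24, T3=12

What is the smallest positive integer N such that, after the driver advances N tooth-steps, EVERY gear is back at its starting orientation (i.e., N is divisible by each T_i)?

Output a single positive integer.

Gear k returns to start when N is a multiple of T_k.
All gears at start simultaneously when N is a common multiple of [17, 12, 24, 12]; the smallest such N is lcm(17, 12, 24, 12).
Start: lcm = T0 = 17
Fold in T1=12: gcd(17, 12) = 1; lcm(17, 12) = 17 * 12 / 1 = 204 / 1 = 204
Fold in T2=24: gcd(204, 24) = 12; lcm(204, 24) = 204 * 24 / 12 = 4896 / 12 = 408
Fold in T3=12: gcd(408, 12) = 12; lcm(408, 12) = 408 * 12 / 12 = 4896 / 12 = 408
Full cycle length = 408

Answer: 408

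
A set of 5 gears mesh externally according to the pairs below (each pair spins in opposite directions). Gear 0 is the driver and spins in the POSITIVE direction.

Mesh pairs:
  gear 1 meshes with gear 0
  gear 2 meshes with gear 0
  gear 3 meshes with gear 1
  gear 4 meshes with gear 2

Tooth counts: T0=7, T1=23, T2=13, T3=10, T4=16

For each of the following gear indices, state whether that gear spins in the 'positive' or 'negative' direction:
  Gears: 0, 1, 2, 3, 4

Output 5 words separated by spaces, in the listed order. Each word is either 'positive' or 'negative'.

Gear 0 (driver): positive (depth 0)
  gear 1: meshes with gear 0 -> depth 1 -> negative (opposite of gear 0)
  gear 2: meshes with gear 0 -> depth 1 -> negative (opposite of gear 0)
  gear 3: meshes with gear 1 -> depth 2 -> positive (opposite of gear 1)
  gear 4: meshes with gear 2 -> depth 2 -> positive (opposite of gear 2)
Queried indices 0, 1, 2, 3, 4 -> positive, negative, negative, positive, positive

Answer: positive negative negative positive positive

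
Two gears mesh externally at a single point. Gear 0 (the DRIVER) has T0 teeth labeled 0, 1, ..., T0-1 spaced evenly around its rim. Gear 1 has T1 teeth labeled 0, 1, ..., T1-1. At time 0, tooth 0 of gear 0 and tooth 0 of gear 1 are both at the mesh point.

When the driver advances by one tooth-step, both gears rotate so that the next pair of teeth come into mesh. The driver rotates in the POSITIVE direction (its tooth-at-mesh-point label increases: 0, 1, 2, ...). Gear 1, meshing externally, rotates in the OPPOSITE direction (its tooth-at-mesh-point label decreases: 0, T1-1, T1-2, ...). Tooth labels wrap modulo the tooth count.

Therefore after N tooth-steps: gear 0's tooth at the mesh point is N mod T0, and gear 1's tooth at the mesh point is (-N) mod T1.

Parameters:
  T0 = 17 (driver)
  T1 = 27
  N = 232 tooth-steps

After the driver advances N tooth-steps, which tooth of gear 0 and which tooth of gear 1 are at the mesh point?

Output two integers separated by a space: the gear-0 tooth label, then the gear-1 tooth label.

Answer: 11 11

Derivation:
Gear 0 (driver, T0=17): tooth at mesh = N mod T0
  232 = 13 * 17 + 11, so 232 mod 17 = 11
  gear 0 tooth = 11
Gear 1 (driven, T1=27): tooth at mesh = (-N) mod T1
  232 = 8 * 27 + 16, so 232 mod 27 = 16
  (-232) mod 27 = (-16) mod 27 = 27 - 16 = 11
Mesh after 232 steps: gear-0 tooth 11 meets gear-1 tooth 11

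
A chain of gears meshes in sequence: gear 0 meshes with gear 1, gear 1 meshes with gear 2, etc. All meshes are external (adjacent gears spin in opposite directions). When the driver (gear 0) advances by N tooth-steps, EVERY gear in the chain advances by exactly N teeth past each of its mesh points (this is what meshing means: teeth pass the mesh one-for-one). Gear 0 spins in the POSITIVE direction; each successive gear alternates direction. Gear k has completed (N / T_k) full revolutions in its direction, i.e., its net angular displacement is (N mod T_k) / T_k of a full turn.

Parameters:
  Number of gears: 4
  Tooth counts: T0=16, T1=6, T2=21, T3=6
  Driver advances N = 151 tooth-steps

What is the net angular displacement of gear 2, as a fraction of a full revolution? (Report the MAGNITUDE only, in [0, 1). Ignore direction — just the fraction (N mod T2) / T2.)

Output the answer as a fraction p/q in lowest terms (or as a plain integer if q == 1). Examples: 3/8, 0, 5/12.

Chain of 4 gears, tooth counts: [16, 6, 21, 6]
  gear 0: T0=16, direction=positive, advance = 151 mod 16 = 7 teeth = 7/16 turn
  gear 1: T1=6, direction=negative, advance = 151 mod 6 = 1 teeth = 1/6 turn
  gear 2: T2=21, direction=positive, advance = 151 mod 21 = 4 teeth = 4/21 turn
  gear 3: T3=6, direction=negative, advance = 151 mod 6 = 1 teeth = 1/6 turn
Gear 2: 151 mod 21 = 4
Fraction = 4 / 21 = 4/21 (gcd(4,21)=1) = 4/21

Answer: 4/21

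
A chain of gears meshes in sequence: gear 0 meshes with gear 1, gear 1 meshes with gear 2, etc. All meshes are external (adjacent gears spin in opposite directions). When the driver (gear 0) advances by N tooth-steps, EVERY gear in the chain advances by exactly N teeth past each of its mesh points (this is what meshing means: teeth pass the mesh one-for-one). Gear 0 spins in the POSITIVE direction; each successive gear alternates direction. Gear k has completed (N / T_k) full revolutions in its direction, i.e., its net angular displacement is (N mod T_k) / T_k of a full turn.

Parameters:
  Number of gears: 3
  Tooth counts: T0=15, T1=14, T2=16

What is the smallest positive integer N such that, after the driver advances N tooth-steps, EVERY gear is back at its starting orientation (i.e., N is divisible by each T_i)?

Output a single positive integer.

Answer: 1680

Derivation:
Gear k returns to start when N is a multiple of T_k.
All gears at start simultaneously when N is a common multiple of [15, 14, 16]; the smallest such N is lcm(15, 14, 16).
Start: lcm = T0 = 15
Fold in T1=14: gcd(15, 14) = 1; lcm(15, 14) = 15 * 14 / 1 = 210 / 1 = 210
Fold in T2=16: gcd(210, 16) = 2; lcm(210, 16) = 210 * 16 / 2 = 3360 / 2 = 1680
Full cycle length = 1680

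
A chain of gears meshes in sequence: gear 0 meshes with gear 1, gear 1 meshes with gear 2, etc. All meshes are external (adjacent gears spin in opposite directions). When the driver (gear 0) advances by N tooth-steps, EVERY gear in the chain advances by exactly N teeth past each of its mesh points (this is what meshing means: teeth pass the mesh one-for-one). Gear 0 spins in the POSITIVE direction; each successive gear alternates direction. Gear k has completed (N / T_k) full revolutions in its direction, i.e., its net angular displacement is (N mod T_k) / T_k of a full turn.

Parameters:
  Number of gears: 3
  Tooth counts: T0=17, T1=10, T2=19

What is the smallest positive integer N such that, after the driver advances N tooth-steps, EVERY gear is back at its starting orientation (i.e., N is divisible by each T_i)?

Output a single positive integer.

Gear k returns to start when N is a multiple of T_k.
All gears at start simultaneously when N is a common multiple of [17, 10, 19]; the smallest such N is lcm(17, 10, 19).
Start: lcm = T0 = 17
Fold in T1=10: gcd(17, 10) = 1; lcm(17, 10) = 17 * 10 / 1 = 170 / 1 = 170
Fold in T2=19: gcd(170, 19) = 1; lcm(170, 19) = 170 * 19 / 1 = 3230 / 1 = 3230
Full cycle length = 3230

Answer: 3230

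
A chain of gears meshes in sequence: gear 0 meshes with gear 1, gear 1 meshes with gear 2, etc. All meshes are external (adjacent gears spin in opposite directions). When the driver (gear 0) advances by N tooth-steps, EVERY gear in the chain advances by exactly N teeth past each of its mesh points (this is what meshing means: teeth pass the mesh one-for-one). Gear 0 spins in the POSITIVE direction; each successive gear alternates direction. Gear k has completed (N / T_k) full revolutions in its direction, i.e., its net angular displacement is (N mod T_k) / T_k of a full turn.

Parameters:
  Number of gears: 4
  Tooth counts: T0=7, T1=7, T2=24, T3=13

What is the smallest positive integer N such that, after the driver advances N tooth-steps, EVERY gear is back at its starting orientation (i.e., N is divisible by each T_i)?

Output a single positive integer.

Answer: 2184

Derivation:
Gear k returns to start when N is a multiple of T_k.
All gears at start simultaneously when N is a common multiple of [7, 7, 24, 13]; the smallest such N is lcm(7, 7, 24, 13).
Start: lcm = T0 = 7
Fold in T1=7: gcd(7, 7) = 7; lcm(7, 7) = 7 * 7 / 7 = 49 / 7 = 7
Fold in T2=24: gcd(7, 24) = 1; lcm(7, 24) = 7 * 24 / 1 = 168 / 1 = 168
Fold in T3=13: gcd(168, 13) = 1; lcm(168, 13) = 168 * 13 / 1 = 2184 / 1 = 2184
Full cycle length = 2184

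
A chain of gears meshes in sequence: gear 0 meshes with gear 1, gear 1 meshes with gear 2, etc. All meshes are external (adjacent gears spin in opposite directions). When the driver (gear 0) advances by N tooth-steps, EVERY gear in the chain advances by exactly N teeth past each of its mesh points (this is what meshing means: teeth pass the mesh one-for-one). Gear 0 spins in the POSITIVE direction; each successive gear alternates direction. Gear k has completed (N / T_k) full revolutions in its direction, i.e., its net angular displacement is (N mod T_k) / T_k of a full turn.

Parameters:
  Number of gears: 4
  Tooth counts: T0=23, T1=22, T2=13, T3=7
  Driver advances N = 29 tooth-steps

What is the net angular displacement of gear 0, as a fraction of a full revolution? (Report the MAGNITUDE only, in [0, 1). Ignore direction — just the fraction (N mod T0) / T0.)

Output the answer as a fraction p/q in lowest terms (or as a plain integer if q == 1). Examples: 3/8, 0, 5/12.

Chain of 4 gears, tooth counts: [23, 22, 13, 7]
  gear 0: T0=23, direction=positive, advance = 29 mod 23 = 6 teeth = 6/23 turn
  gear 1: T1=22, direction=negative, advance = 29 mod 22 = 7 teeth = 7/22 turn
  gear 2: T2=13, direction=positive, advance = 29 mod 13 = 3 teeth = 3/13 turn
  gear 3: T3=7, direction=negative, advance = 29 mod 7 = 1 teeth = 1/7 turn
Gear 0: 29 mod 23 = 6
Fraction = 6 / 23 = 6/23 (gcd(6,23)=1) = 6/23

Answer: 6/23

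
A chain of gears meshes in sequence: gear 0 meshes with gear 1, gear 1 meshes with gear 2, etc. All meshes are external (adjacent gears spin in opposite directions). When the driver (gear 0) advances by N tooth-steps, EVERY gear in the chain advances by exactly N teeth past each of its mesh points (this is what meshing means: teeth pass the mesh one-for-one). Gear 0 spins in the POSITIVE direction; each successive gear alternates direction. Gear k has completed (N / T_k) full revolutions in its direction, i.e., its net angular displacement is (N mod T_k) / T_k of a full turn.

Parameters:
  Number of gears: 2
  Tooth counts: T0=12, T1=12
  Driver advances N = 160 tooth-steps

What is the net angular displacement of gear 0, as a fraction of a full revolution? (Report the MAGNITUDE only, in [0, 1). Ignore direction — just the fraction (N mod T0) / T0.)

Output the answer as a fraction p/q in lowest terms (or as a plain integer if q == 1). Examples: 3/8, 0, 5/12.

Answer: 1/3

Derivation:
Chain of 2 gears, tooth counts: [12, 12]
  gear 0: T0=12, direction=positive, advance = 160 mod 12 = 4 teeth = 4/12 turn
  gear 1: T1=12, direction=negative, advance = 160 mod 12 = 4 teeth = 4/12 turn
Gear 0: 160 mod 12 = 4
Fraction = 4 / 12 = 1/3 (gcd(4,12)=4) = 1/3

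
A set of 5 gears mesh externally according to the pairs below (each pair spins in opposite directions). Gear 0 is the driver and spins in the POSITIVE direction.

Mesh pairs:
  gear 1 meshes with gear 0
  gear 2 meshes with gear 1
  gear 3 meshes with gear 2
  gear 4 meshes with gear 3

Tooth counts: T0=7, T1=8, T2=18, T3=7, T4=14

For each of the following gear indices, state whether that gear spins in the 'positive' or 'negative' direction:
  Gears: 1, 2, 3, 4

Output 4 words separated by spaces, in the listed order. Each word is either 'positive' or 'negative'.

Gear 0 (driver): positive (depth 0)
  gear 1: meshes with gear 0 -> depth 1 -> negative (opposite of gear 0)
  gear 2: meshes with gear 1 -> depth 2 -> positive (opposite of gear 1)
  gear 3: meshes with gear 2 -> depth 3 -> negative (opposite of gear 2)
  gear 4: meshes with gear 3 -> depth 4 -> positive (opposite of gear 3)
Queried indices 1, 2, 3, 4 -> negative, positive, negative, positive

Answer: negative positive negative positive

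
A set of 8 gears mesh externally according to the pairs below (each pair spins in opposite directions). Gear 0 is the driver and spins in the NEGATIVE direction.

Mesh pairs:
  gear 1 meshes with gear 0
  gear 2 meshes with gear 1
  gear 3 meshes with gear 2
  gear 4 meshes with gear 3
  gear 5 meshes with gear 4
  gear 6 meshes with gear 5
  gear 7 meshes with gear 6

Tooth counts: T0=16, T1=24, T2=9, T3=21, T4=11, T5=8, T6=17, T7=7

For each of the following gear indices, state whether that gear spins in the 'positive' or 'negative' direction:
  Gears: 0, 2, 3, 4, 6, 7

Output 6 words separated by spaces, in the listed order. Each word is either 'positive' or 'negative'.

Gear 0 (driver): negative (depth 0)
  gear 1: meshes with gear 0 -> depth 1 -> positive (opposite of gear 0)
  gear 2: meshes with gear 1 -> depth 2 -> negative (opposite of gear 1)
  gear 3: meshes with gear 2 -> depth 3 -> positive (opposite of gear 2)
  gear 4: meshes with gear 3 -> depth 4 -> negative (opposite of gear 3)
  gear 5: meshes with gear 4 -> depth 5 -> positive (opposite of gear 4)
  gear 6: meshes with gear 5 -> depth 6 -> negative (opposite of gear 5)
  gear 7: meshes with gear 6 -> depth 7 -> positive (opposite of gear 6)
Queried indices 0, 2, 3, 4, 6, 7 -> negative, negative, positive, negative, negative, positive

Answer: negative negative positive negative negative positive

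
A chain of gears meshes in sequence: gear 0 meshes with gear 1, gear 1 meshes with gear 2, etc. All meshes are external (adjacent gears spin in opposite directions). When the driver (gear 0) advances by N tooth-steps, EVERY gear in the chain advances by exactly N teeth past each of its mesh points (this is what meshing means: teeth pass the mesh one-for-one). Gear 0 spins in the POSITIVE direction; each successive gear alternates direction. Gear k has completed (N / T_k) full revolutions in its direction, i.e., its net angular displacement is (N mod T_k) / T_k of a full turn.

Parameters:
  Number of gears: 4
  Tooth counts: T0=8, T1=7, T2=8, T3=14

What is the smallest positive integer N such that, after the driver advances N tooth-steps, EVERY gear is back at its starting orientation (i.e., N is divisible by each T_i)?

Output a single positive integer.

Gear k returns to start when N is a multiple of T_k.
All gears at start simultaneously when N is a common multiple of [8, 7, 8, 14]; the smallest such N is lcm(8, 7, 8, 14).
Start: lcm = T0 = 8
Fold in T1=7: gcd(8, 7) = 1; lcm(8, 7) = 8 * 7 / 1 = 56 / 1 = 56
Fold in T2=8: gcd(56, 8) = 8; lcm(56, 8) = 56 * 8 / 8 = 448 / 8 = 56
Fold in T3=14: gcd(56, 14) = 14; lcm(56, 14) = 56 * 14 / 14 = 784 / 14 = 56
Full cycle length = 56

Answer: 56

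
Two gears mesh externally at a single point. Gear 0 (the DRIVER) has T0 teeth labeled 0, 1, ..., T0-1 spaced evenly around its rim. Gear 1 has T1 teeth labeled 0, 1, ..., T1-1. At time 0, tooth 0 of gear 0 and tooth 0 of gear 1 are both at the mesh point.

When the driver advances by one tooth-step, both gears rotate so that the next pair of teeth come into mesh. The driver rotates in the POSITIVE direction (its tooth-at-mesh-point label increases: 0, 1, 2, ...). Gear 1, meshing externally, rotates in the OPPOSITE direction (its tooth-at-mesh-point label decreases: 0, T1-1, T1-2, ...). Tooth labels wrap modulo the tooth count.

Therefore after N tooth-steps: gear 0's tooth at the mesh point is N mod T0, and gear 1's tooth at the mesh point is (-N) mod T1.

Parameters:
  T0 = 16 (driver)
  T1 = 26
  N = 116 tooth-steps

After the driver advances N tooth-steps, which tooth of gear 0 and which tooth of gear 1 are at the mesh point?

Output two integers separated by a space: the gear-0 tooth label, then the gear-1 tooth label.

Answer: 4 14

Derivation:
Gear 0 (driver, T0=16): tooth at mesh = N mod T0
  116 = 7 * 16 + 4, so 116 mod 16 = 4
  gear 0 tooth = 4
Gear 1 (driven, T1=26): tooth at mesh = (-N) mod T1
  116 = 4 * 26 + 12, so 116 mod 26 = 12
  (-116) mod 26 = (-12) mod 26 = 26 - 12 = 14
Mesh after 116 steps: gear-0 tooth 4 meets gear-1 tooth 14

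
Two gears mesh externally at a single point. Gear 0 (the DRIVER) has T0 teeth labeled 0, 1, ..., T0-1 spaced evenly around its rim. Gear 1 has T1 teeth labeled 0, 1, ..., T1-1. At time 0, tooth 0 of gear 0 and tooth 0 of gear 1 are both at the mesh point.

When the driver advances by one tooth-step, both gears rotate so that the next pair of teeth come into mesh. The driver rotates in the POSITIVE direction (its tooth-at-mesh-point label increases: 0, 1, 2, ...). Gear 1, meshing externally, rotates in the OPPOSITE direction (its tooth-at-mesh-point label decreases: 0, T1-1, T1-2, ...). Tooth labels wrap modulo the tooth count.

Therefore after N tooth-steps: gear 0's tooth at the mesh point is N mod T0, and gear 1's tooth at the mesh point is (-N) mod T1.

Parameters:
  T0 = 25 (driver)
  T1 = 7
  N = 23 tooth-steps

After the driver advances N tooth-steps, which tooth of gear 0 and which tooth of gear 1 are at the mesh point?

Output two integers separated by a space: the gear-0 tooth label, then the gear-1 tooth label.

Gear 0 (driver, T0=25): tooth at mesh = N mod T0
  23 = 0 * 25 + 23, so 23 mod 25 = 23
  gear 0 tooth = 23
Gear 1 (driven, T1=7): tooth at mesh = (-N) mod T1
  23 = 3 * 7 + 2, so 23 mod 7 = 2
  (-23) mod 7 = (-2) mod 7 = 7 - 2 = 5
Mesh after 23 steps: gear-0 tooth 23 meets gear-1 tooth 5

Answer: 23 5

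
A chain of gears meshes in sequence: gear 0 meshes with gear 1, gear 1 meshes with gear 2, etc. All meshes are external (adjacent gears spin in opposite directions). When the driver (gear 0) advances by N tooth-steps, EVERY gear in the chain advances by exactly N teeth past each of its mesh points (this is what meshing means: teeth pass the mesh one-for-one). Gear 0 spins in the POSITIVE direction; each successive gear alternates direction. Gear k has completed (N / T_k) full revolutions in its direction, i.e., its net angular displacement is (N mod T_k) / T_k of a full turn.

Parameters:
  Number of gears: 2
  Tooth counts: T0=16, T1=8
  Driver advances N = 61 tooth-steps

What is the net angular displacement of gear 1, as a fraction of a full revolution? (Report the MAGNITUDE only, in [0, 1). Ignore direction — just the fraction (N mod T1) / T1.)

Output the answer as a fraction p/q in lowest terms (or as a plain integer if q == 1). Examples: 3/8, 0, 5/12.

Answer: 5/8

Derivation:
Chain of 2 gears, tooth counts: [16, 8]
  gear 0: T0=16, direction=positive, advance = 61 mod 16 = 13 teeth = 13/16 turn
  gear 1: T1=8, direction=negative, advance = 61 mod 8 = 5 teeth = 5/8 turn
Gear 1: 61 mod 8 = 5
Fraction = 5 / 8 = 5/8 (gcd(5,8)=1) = 5/8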